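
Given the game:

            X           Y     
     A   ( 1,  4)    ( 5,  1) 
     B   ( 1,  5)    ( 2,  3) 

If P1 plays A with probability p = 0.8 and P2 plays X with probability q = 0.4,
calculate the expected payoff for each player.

E[P1] = 3.04, E[P2] = 2.52

Work:
E[P1] = p·q·π₁(A,X) + p·(1-q)·π₁(A,Y) + (1-p)·q·π₁(B,X) + (1-p)·(1-q)·π₁(B,Y)
= 0.8·0.4·1 + 0.8·0.6·5 + 0.2·0.4·1 + 0.2·0.6·2
= 3.04

E[P2] = 2.52 (similar calculation)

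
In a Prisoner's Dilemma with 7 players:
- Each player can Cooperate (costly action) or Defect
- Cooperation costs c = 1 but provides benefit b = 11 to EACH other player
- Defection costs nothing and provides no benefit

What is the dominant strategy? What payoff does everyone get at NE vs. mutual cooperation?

Dominant: Defect; NE payoff = 0; Coop payoff = 65

Work:
Defect dominates (saves cost c = 1, benefit to others is external)
NE: All defect → everyone gets 0
If all cooperate: each receives (6)×11 - 1 = 65
Social dilemma: 65 > 0 but NE gives 0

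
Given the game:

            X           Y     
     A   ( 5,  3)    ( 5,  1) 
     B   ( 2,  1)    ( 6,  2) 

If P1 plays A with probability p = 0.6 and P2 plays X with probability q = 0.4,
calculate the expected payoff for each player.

E[P1] = 4.76, E[P2] = 1.72

Work:
E[P1] = p·q·π₁(A,X) + p·(1-q)·π₁(A,Y) + (1-p)·q·π₁(B,X) + (1-p)·(1-q)·π₁(B,Y)
= 0.6·0.4·5 + 0.6·0.6·5 + 0.4·0.4·2 + 0.4·0.6·6
= 4.76

E[P2] = 1.72 (similar calculation)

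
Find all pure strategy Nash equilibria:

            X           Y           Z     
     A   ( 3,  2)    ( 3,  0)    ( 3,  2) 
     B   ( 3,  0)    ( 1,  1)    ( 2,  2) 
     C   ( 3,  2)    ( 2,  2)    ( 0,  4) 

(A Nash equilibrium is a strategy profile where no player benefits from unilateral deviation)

Nash equilibrium: (A, X), (A, Z)

Work:
Best responses:
  P1 vs X: payoffs [3, 3, 3] → best response A/B/C (payoff 3)
  P1 vs Y: payoffs [3, 1, 2] → best response A (payoff 3)
  P1 vs Z: payoffs [3, 2, 0] → best response A (payoff 3)
  P2 vs A: payoffs [2, 0, 2] → best response X/Z (payoff 2)
  P2 vs B: payoffs [0, 1, 2] → best response Z (payoff 2)
  P2 vs C: payoffs [2, 2, 4] → best response Z (payoff 4)
Mutual best responses: (A,X), (A,Z) → Nash equilibria.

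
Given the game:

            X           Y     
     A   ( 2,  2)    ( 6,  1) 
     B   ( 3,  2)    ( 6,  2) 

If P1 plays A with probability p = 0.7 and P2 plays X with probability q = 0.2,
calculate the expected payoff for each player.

E[P1] = 5.26, E[P2] = 1.44

Work:
E[P1] = p·q·π₁(A,X) + p·(1-q)·π₁(A,Y) + (1-p)·q·π₁(B,X) + (1-p)·(1-q)·π₁(B,Y)
= 0.7·0.2·2 + 0.7·0.8·6 + 0.3·0.2·3 + 0.3·0.8·6
= 5.26

E[P2] = 1.44 (similar calculation)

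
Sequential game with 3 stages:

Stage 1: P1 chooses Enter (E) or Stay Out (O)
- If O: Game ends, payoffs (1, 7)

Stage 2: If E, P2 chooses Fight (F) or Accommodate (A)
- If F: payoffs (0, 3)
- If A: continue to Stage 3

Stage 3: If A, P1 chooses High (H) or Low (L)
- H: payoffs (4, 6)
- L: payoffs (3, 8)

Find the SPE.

SPE: (E, A, H); Outcome (4, 6)

Work:
Stage 3: P1 chooses H (4 vs 3)
Stage 2: P2: F->3, A->6 (anticipating H). Choose A
Stage 1: P1: O->1, E->4 (anticipating A, H). Choose E
SPE path: E -> A -> H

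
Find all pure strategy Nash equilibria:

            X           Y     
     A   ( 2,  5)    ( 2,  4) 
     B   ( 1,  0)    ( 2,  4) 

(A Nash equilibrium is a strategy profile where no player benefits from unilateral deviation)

Nash equilibrium: (A, X), (B, Y)

Work:
Best responses:
  P1 vs X: payoffs [2, 1] → best response A (payoff 2)
  P1 vs Y: payoffs [2, 2] → best response A/B (payoff 2)
  P2 vs A: payoffs [5, 4] → best response X (payoff 5)
  P2 vs B: payoffs [0, 4] → best response Y (payoff 4)
Mutual best responses: (A,X), (B,Y) → Nash equilibria.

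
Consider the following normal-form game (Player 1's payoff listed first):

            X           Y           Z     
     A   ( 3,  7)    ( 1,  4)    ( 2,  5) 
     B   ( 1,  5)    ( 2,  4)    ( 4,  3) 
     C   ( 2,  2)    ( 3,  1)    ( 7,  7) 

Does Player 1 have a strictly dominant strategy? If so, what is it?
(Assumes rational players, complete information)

No strictly dominant strategy exists for Player 1

Work:
A strategy strictly dominates another if it gives a strictly higher payoff against every opponent action. Compare each pair of P1's strategies column-by-column:
  A vs B: [3 vs 1, 1 vs 2, 2 vs 4] → A does not strictly dominate B (column Y: 1 ≤ 2)
  A vs C: [3 vs 2, 1 vs 3, 2 vs 7] → A does not strictly dominate C (column Y: 1 ≤ 3)
  B vs A: [1 vs 3, 2 vs 1, 4 vs 2] → B does not strictly dominate A (column X: 1 ≤ 3)
  B vs C: [1 vs 2, 2 vs 3, 4 vs 7] → B does not strictly dominate C (column X: 1 ≤ 2)
  C vs A: [2 vs 3, 3 vs 1, 7 vs 2] → C does not strictly dominate A (column X: 2 ≤ 3)
  C vs B: [2 vs 1, 3 vs 2, 7 vs 4] → C strictly dominates B
No single strategy strictly dominates all others → no strictly dominant strategy.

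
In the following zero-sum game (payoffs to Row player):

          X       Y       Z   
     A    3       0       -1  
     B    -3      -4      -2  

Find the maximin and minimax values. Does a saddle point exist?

Maximin = -1, Minimax = -1, Saddle: True

Work:
Row minimums: [-1, -4] → maximin = -1
Column maximums: [3, 0, -1] → minimax = -1
Saddle point exists! Game value = -1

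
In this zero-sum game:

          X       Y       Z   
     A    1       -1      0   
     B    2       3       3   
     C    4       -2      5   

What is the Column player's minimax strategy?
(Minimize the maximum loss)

Column should play Y, value = 3

Work:
Column player minimizes Row's maximum payoff:
Column X: max payoff to Row = 4
Column Y: max payoff to Row = 3
Column Z: max payoff to Row = 5
Minimum is 3, achieved by column Y.
Minimax strategy: Y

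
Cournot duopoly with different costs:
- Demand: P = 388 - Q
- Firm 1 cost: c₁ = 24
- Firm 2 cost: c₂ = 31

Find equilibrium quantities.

q₁* = 123.67, q₂* = 116.67

Work:
Reaction: q₁ = (388 - 24 - q₂)/2
Reaction: q₂ = (388 - 31 - q₁)/2
Solve simultaneously:
q₁* = (388 - 2×24 + 31)/3 = 123.67
q₂* = (388 - 2×31 + 24)/3 = 116.67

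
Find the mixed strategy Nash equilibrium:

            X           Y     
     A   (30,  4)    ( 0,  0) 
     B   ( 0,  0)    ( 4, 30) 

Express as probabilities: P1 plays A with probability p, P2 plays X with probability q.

p = 0.8824, q = 0.1176

Work:
Find probabilities that make opponent indifferent:
P2 chooses q to make P1 indifferent between A and B
P1 chooses p to make P2 indifferent between X and Y
Mixed NE: P1 plays (A: 0.8824, B: 0.1176), P2 plays (X: 0.1176, Y: 0.8824)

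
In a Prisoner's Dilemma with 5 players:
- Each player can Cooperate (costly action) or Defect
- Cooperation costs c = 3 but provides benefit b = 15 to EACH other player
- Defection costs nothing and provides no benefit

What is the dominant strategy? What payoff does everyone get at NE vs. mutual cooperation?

Dominant: Defect; NE payoff = 0; Coop payoff = 57

Work:
Defect dominates (saves cost c = 3, benefit to others is external)
NE: All defect → everyone gets 0
If all cooperate: each receives (4)×15 - 3 = 57
Social dilemma: 57 > 0 but NE gives 0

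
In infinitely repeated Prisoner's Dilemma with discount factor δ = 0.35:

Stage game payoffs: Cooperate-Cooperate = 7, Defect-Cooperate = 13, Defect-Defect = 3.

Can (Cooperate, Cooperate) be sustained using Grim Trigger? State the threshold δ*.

δ* = 0.6; since δ = 0.35 < 0.6, cooperation cannot be sustained

Work:
For Grim Trigger:
Cooperate forever: 7/(1-δ)
Defect then punished: 13 + 3·δ/(1-δ)
Need: 7/(1-δ) ≥ 13 + 3·δ/(1-δ)
Solving: δ ≥ (T-R)/(T-P) = (13-7)/(13-3) = 0.6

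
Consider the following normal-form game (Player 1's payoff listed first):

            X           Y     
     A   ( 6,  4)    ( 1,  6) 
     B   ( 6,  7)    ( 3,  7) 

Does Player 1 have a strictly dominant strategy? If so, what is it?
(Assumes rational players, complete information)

No strictly dominant strategy exists for Player 1

Work:
A strategy strictly dominates another if it gives a strictly higher payoff against every opponent action. Compare each pair of P1's strategies column-by-column:
  A vs B: [6 vs 6, 1 vs 3] → A does not strictly dominate B (column X: 6 ≤ 6)
  B vs A: [6 vs 6, 3 vs 1] → B does not strictly dominate A (column X: 6 ≤ 6)
No single strategy strictly dominates all others → no strictly dominant strategy.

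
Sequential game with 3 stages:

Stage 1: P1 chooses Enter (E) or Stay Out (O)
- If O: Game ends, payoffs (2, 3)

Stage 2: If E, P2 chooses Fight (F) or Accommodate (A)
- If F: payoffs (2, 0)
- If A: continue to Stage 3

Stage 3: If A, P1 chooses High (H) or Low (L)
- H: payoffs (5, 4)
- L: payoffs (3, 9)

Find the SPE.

SPE: (E, A, H); Outcome (5, 4)

Work:
Stage 3: P1 chooses H (5 vs 3)
Stage 2: P2: F->0, A->4 (anticipating H). Choose A
Stage 1: P1: O->2, E->5 (anticipating A, H). Choose E
SPE path: E -> A -> H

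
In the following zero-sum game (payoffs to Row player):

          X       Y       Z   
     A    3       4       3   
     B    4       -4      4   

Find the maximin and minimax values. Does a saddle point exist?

Maximin = 3, Minimax = 4, Saddle: False

Work:
Row minimums: [3, -4] → maximin = 3
Column maximums: [4, 4, 4] → minimax = 4
No saddle point (maximin ≠ minimax). Mixed strategy needed.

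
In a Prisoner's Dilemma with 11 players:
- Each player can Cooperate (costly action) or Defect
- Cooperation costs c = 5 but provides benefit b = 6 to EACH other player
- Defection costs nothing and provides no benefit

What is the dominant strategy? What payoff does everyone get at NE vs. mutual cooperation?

Dominant: Defect; NE payoff = 0; Coop payoff = 55

Work:
Defect dominates (saves cost c = 5, benefit to others is external)
NE: All defect → everyone gets 0
If all cooperate: each receives (10)×6 - 5 = 55
Social dilemma: 55 > 0 but NE gives 0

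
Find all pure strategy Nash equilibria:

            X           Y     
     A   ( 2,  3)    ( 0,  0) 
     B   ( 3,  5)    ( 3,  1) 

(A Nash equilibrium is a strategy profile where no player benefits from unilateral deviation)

Nash equilibrium: (B, X)

Work:
Best responses:
  P1 vs X: payoffs [2, 3] → best response B (payoff 3)
  P1 vs Y: payoffs [0, 3] → best response B (payoff 3)
  P2 vs A: payoffs [3, 0] → best response X (payoff 3)
  P2 vs B: payoffs [5, 1] → best response X (payoff 5)
Mutual best responses: (B,X) → Nash equilibria.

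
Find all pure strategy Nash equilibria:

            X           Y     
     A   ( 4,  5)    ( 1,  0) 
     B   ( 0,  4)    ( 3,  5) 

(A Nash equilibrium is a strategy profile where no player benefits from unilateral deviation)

Nash equilibrium: (A, X), (B, Y)

Work:
Best responses:
  P1 vs X: payoffs [4, 0] → best response A (payoff 4)
  P1 vs Y: payoffs [1, 3] → best response B (payoff 3)
  P2 vs A: payoffs [5, 0] → best response X (payoff 5)
  P2 vs B: payoffs [4, 5] → best response Y (payoff 5)
Mutual best responses: (A,X), (B,Y) → Nash equilibria.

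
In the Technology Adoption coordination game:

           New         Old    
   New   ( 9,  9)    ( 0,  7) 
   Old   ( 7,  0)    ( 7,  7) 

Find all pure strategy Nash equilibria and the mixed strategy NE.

Pure NE: (New, New) and (Old, Old); Mixed NE: p = 0.7778, q = 0.7778

Work:
Check pure NE:
(New, New): (9, 9) - no unilateral deviation beneficial
(Old, Old): (7, 7) - no unilateral deviation beneficial
Mixed NE: P1 plays New with p = 0.7778, P2 plays New with q = 0.7778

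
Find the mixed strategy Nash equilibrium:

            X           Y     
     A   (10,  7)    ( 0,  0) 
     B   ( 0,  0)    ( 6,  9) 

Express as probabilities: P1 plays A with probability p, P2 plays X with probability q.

p = 0.5625, q = 0.375

Work:
Find probabilities that make opponent indifferent:
P2 chooses q to make P1 indifferent between A and B
P1 chooses p to make P2 indifferent between X and Y
Mixed NE: P1 plays (A: 0.5625, B: 0.4375), P2 plays (X: 0.375, Y: 0.625)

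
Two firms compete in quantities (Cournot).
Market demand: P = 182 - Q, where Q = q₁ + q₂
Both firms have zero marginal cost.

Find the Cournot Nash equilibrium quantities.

q₁* = q₂* = 60.67; P* = 60.67

Work:
Profit: π_i = P·q_i = (a - q_i - q_j)·q_i
FOC: ∂π_i/∂q_i = a - 2q_i - q_j = 0
Reaction function: q_i = (182 - q_j)/2
Symmetry: q* = 182/3 = 60.67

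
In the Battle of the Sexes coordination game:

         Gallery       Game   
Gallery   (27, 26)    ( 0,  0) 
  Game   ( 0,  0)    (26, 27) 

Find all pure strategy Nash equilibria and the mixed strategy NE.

Pure NE: (Gallery, Gallery) and (Game, Game); Mixed NE: p = 0.5094, q = 0.4906

Work:
Check pure NE:
(Gallery, Gallery): (27, 26) - no unilateral deviation beneficial
(Game, Game): (26, 27) - no unilateral deviation beneficial
Mixed NE: P1 plays Gallery with p = 0.5094, P2 plays Gallery with q = 0.4906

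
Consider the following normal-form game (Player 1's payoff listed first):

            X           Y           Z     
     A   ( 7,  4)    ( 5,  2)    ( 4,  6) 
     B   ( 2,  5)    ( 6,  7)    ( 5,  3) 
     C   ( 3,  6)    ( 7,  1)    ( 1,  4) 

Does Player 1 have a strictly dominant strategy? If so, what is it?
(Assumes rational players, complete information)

No strictly dominant strategy exists for Player 1

Work:
A strategy strictly dominates another if it gives a strictly higher payoff against every opponent action. Compare each pair of P1's strategies column-by-column:
  A vs B: [7 vs 2, 5 vs 6, 4 vs 5] → A does not strictly dominate B (column Y: 5 ≤ 6)
  A vs C: [7 vs 3, 5 vs 7, 4 vs 1] → A does not strictly dominate C (column Y: 5 ≤ 7)
  B vs A: [2 vs 7, 6 vs 5, 5 vs 4] → B does not strictly dominate A (column X: 2 ≤ 7)
  B vs C: [2 vs 3, 6 vs 7, 5 vs 1] → B does not strictly dominate C (column X: 2 ≤ 3)
  C vs A: [3 vs 7, 7 vs 5, 1 vs 4] → C does not strictly dominate A (column X: 3 ≤ 7)
  C vs B: [3 vs 2, 7 vs 6, 1 vs 5] → C does not strictly dominate B (column Z: 1 ≤ 5)
No single strategy strictly dominates all others → no strictly dominant strategy.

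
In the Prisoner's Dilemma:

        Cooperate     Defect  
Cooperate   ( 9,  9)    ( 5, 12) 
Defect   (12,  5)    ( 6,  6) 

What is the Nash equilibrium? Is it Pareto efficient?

(Defect, Defect) is NE; not Pareto efficient

Work:
Defect dominates Cooperate for both players:
If P2 cooperates: Defect (12) > Cooperate (9)
If P2 defects: Defect (6) > Cooperate (5)
NE: (Defect, Defect) with payoff (6, 6)
But (Cooperate, Cooperate) = (9, 9) Pareto dominates (6, 6)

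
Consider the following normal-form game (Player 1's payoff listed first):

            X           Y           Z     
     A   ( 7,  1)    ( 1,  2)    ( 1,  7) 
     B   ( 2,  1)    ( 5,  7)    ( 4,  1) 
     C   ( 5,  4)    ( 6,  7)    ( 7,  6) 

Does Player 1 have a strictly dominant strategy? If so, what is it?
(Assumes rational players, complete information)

No strictly dominant strategy exists for Player 1

Work:
A strategy strictly dominates another if it gives a strictly higher payoff against every opponent action. Compare each pair of P1's strategies column-by-column:
  A vs B: [7 vs 2, 1 vs 5, 1 vs 4] → A does not strictly dominate B (column Y: 1 ≤ 5)
  A vs C: [7 vs 5, 1 vs 6, 1 vs 7] → A does not strictly dominate C (column Y: 1 ≤ 6)
  B vs A: [2 vs 7, 5 vs 1, 4 vs 1] → B does not strictly dominate A (column X: 2 ≤ 7)
  B vs C: [2 vs 5, 5 vs 6, 4 vs 7] → B does not strictly dominate C (column X: 2 ≤ 5)
  C vs A: [5 vs 7, 6 vs 1, 7 vs 1] → C does not strictly dominate A (column X: 5 ≤ 7)
  C vs B: [5 vs 2, 6 vs 5, 7 vs 4] → C strictly dominates B
No single strategy strictly dominates all others → no strictly dominant strategy.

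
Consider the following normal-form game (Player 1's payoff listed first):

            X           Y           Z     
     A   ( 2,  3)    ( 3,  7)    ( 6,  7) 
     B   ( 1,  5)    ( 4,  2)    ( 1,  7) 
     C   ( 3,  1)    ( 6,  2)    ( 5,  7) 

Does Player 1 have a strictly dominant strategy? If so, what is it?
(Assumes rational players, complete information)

No strictly dominant strategy exists for Player 1

Work:
A strategy strictly dominates another if it gives a strictly higher payoff against every opponent action. Compare each pair of P1's strategies column-by-column:
  A vs B: [2 vs 1, 3 vs 4, 6 vs 1] → A does not strictly dominate B (column Y: 3 ≤ 4)
  A vs C: [2 vs 3, 3 vs 6, 6 vs 5] → A does not strictly dominate C (column X: 2 ≤ 3)
  B vs A: [1 vs 2, 4 vs 3, 1 vs 6] → B does not strictly dominate A (column X: 1 ≤ 2)
  B vs C: [1 vs 3, 4 vs 6, 1 vs 5] → B does not strictly dominate C (column X: 1 ≤ 3)
  C vs A: [3 vs 2, 6 vs 3, 5 vs 6] → C does not strictly dominate A (column Z: 5 ≤ 6)
  C vs B: [3 vs 1, 6 vs 4, 5 vs 1] → C strictly dominates B
No single strategy strictly dominates all others → no strictly dominant strategy.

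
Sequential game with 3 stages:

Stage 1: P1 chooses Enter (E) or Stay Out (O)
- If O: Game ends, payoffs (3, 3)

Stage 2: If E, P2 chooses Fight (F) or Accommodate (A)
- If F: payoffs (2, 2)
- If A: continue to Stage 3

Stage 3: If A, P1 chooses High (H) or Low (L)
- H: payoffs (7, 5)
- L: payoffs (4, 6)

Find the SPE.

SPE: (E, A, H); Outcome (7, 5)

Work:
Stage 3: P1 chooses H (7 vs 4)
Stage 2: P2: F->2, A->5 (anticipating H). Choose A
Stage 1: P1: O->3, E->7 (anticipating A, H). Choose E
SPE path: E -> A -> H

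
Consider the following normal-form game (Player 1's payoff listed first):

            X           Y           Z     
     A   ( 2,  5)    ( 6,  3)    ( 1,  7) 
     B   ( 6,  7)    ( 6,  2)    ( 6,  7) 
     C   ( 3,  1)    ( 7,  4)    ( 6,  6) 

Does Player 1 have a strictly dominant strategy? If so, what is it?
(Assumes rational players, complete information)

No strictly dominant strategy exists for Player 1

Work:
A strategy strictly dominates another if it gives a strictly higher payoff against every opponent action. Compare each pair of P1's strategies column-by-column:
  A vs B: [2 vs 6, 6 vs 6, 1 vs 6] → A does not strictly dominate B (column X: 2 ≤ 6)
  A vs C: [2 vs 3, 6 vs 7, 1 vs 6] → A does not strictly dominate C (column X: 2 ≤ 3)
  B vs A: [6 vs 2, 6 vs 6, 6 vs 1] → B does not strictly dominate A (column Y: 6 ≤ 6)
  B vs C: [6 vs 3, 6 vs 7, 6 vs 6] → B does not strictly dominate C (column Y: 6 ≤ 7)
  C vs A: [3 vs 2, 7 vs 6, 6 vs 1] → C strictly dominates A
  C vs B: [3 vs 6, 7 vs 6, 6 vs 6] → C does not strictly dominate B (column X: 3 ≤ 6)
No single strategy strictly dominates all others → no strictly dominant strategy.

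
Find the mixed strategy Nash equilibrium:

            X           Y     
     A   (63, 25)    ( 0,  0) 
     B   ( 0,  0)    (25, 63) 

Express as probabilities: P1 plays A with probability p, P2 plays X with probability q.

p = 0.7159, q = 0.2841

Work:
Find probabilities that make opponent indifferent:
P2 chooses q to make P1 indifferent between A and B
P1 chooses p to make P2 indifferent between X and Y
Mixed NE: P1 plays (A: 0.7159, B: 0.2841), P2 plays (X: 0.2841, Y: 0.7159)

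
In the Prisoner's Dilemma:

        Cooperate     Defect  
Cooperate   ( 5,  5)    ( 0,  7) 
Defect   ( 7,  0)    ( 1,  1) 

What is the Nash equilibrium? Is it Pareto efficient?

(Defect, Defect) is NE; not Pareto efficient

Work:
Defect dominates Cooperate for both players:
If P2 cooperates: Defect (7) > Cooperate (5)
If P2 defects: Defect (1) > Cooperate (0)
NE: (Defect, Defect) with payoff (1, 1)
But (Cooperate, Cooperate) = (5, 5) Pareto dominates (1, 1)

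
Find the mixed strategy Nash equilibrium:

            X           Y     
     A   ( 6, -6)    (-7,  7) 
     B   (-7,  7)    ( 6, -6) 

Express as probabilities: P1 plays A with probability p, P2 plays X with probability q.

p = 0.5, q = 0.5

Work:
Find probabilities that make opponent indifferent:
P2 chooses q to make P1 indifferent between A and B
P1 chooses p to make P2 indifferent between X and Y
Mixed NE: P1 plays (A: 0.5, B: 0.5), P2 plays (X: 0.5, Y: 0.5)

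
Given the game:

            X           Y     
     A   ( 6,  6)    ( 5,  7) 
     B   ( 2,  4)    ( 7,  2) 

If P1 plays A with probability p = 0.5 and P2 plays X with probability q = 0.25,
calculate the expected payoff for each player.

E[P1] = 5.5, E[P2] = 4.625

Work:
E[P1] = p·q·π₁(A,X) + p·(1-q)·π₁(A,Y) + (1-p)·q·π₁(B,X) + (1-p)·(1-q)·π₁(B,Y)
= 0.5·0.25·6 + 0.5·0.75·5 + 0.5·0.25·2 + 0.5·0.75·7
= 5.5

E[P2] = 4.625 (similar calculation)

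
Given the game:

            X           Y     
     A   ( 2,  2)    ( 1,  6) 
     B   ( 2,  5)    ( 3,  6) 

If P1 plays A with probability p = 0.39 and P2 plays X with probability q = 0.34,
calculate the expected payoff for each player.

E[P1] = 2.1452, E[P2] = 5.2622

Work:
E[P1] = p·q·π₁(A,X) + p·(1-q)·π₁(A,Y) + (1-p)·q·π₁(B,X) + (1-p)·(1-q)·π₁(B,Y)
= 0.39·0.34·2 + 0.39·0.66·1 + 0.61·0.34·2 + 0.61·0.66·3
= 2.1452

E[P2] = 5.2622 (similar calculation)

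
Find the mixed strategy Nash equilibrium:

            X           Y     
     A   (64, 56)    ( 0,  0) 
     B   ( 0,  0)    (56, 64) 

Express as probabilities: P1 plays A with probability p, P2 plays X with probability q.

p = 0.5333, q = 0.4667

Work:
Find probabilities that make opponent indifferent:
P2 chooses q to make P1 indifferent between A and B
P1 chooses p to make P2 indifferent between X and Y
Mixed NE: P1 plays (A: 0.5333, B: 0.4667), P2 plays (X: 0.4667, Y: 0.5333)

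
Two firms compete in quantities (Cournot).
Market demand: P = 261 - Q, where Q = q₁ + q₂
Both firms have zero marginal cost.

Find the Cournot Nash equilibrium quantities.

q₁* = q₂* = 87.0; P* = 87.0

Work:
Profit: π_i = P·q_i = (a - q_i - q_j)·q_i
FOC: ∂π_i/∂q_i = a - 2q_i - q_j = 0
Reaction function: q_i = (261 - q_j)/2
Symmetry: q* = 261/3 = 87.0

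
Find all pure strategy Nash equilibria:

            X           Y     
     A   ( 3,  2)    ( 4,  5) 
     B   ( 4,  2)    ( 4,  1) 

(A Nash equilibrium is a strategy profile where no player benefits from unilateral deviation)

Nash equilibrium: (A, Y), (B, X)

Work:
Best responses:
  P1 vs X: payoffs [3, 4] → best response B (payoff 4)
  P1 vs Y: payoffs [4, 4] → best response A/B (payoff 4)
  P2 vs A: payoffs [2, 5] → best response Y (payoff 5)
  P2 vs B: payoffs [2, 1] → best response X (payoff 2)
Mutual best responses: (A,Y), (B,X) → Nash equilibria.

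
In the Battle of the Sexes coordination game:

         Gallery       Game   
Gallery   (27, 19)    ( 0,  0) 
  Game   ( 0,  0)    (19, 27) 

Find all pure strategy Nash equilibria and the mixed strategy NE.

Pure NE: (Gallery, Gallery) and (Game, Game); Mixed NE: p = 0.587, q = 0.413

Work:
Check pure NE:
(Gallery, Gallery): (27, 19) - no unilateral deviation beneficial
(Game, Game): (19, 27) - no unilateral deviation beneficial
Mixed NE: P1 plays Gallery with p = 0.587, P2 plays Gallery with q = 0.413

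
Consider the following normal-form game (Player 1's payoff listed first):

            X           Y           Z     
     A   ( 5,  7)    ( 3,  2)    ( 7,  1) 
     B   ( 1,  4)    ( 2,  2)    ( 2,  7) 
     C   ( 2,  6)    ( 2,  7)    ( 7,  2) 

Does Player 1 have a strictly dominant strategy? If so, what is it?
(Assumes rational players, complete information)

No strictly dominant strategy exists for Player 1

Work:
A strategy strictly dominates another if it gives a strictly higher payoff against every opponent action. Compare each pair of P1's strategies column-by-column:
  A vs B: [5 vs 1, 3 vs 2, 7 vs 2] → A strictly dominates B
  A vs C: [5 vs 2, 3 vs 2, 7 vs 7] → A does not strictly dominate C (column Z: 7 ≤ 7)
  B vs A: [1 vs 5, 2 vs 3, 2 vs 7] → B does not strictly dominate A (column X: 1 ≤ 5)
  B vs C: [1 vs 2, 2 vs 2, 2 vs 7] → B does not strictly dominate C (column X: 1 ≤ 2)
  C vs A: [2 vs 5, 2 vs 3, 7 vs 7] → C does not strictly dominate A (column X: 2 ≤ 5)
  C vs B: [2 vs 1, 2 vs 2, 7 vs 2] → C does not strictly dominate B (column Y: 2 ≤ 2)
No single strategy strictly dominates all others → no strictly dominant strategy.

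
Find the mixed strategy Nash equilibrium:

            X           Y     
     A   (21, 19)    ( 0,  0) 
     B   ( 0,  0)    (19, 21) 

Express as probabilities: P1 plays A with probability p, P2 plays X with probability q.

p = 0.525, q = 0.475

Work:
Find probabilities that make opponent indifferent:
P2 chooses q to make P1 indifferent between A and B
P1 chooses p to make P2 indifferent between X and Y
Mixed NE: P1 plays (A: 0.525, B: 0.475), P2 plays (X: 0.475, Y: 0.525)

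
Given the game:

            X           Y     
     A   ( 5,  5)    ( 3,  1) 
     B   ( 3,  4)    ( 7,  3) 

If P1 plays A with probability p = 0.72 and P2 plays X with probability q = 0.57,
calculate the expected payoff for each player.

E[P1] = 4.3024, E[P2] = 3.3612

Work:
E[P1] = p·q·π₁(A,X) + p·(1-q)·π₁(A,Y) + (1-p)·q·π₁(B,X) + (1-p)·(1-q)·π₁(B,Y)
= 0.72·0.57·5 + 0.72·0.43·3 + 0.28·0.57·3 + 0.28·0.43·7
= 4.3024

E[P2] = 3.3612 (similar calculation)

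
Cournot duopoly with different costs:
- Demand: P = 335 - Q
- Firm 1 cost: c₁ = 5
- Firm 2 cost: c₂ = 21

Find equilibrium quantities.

q₁* = 115.33, q₂* = 99.33

Work:
Reaction: q₁ = (335 - 5 - q₂)/2
Reaction: q₂ = (335 - 21 - q₁)/2
Solve simultaneously:
q₁* = (335 - 2×5 + 21)/3 = 115.33
q₂* = (335 - 2×21 + 5)/3 = 99.33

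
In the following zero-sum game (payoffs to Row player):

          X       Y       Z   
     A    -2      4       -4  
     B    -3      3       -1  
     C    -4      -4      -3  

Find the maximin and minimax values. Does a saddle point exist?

Maximin = -3, Minimax = -2, Saddle: False

Work:
Row minimums: [-4, -3, -4] → maximin = -3
Column maximums: [-2, 4, -1] → minimax = -2
No saddle point (maximin ≠ minimax). Mixed strategy needed.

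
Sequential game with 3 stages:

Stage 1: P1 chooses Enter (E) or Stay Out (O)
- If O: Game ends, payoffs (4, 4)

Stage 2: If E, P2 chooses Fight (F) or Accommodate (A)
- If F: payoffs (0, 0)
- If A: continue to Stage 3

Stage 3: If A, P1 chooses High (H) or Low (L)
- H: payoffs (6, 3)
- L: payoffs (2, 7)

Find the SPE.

SPE: (E, A, H); Outcome (6, 3)

Work:
Stage 3: P1 chooses H (6 vs 2)
Stage 2: P2: F->0, A->3 (anticipating H). Choose A
Stage 1: P1: O->4, E->6 (anticipating A, H). Choose E
SPE path: E -> A -> H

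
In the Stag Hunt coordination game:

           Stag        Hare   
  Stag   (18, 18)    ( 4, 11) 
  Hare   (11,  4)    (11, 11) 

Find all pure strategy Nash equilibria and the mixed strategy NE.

Pure NE: (Stag, Stag) and (Hare, Hare); Mixed NE: p = 0.5, q = 0.5

Work:
Check pure NE:
(Stag, Stag): (18, 18) - no unilateral deviation beneficial
(Hare, Hare): (11, 11) - no unilateral deviation beneficial
Mixed NE: P1 plays Stag with p = 0.5, P2 plays Stag with q = 0.5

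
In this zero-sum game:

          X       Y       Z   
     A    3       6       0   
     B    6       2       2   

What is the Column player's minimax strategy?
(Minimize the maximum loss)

Column should play Z, value = 2

Work:
Column player minimizes Row's maximum payoff:
Column X: max payoff to Row = 6
Column Y: max payoff to Row = 6
Column Z: max payoff to Row = 2
Minimum is 2, achieved by column Z.
Minimax strategy: Z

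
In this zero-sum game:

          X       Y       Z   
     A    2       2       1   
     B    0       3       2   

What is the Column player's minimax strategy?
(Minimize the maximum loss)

Column should play X or Z (all achieve the minimum), value = 2

Work:
Column player minimizes Row's maximum payoff:
Column X: max payoff to Row = 2
Column Y: max payoff to Row = 3
Column Z: max payoff to Row = 2
Minimum is 2, achieved by columns X, Z (tied).
Each of X or Z is a minimax strategy.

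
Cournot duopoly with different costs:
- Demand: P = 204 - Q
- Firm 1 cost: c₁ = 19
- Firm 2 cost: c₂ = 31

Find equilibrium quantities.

q₁* = 65.67, q₂* = 53.67

Work:
Reaction: q₁ = (204 - 19 - q₂)/2
Reaction: q₂ = (204 - 31 - q₁)/2
Solve simultaneously:
q₁* = (204 - 2×19 + 31)/3 = 65.67
q₂* = (204 - 2×31 + 19)/3 = 53.67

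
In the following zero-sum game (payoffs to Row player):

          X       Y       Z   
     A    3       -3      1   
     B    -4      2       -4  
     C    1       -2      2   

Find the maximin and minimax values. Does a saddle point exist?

Maximin = -2, Minimax = 2, Saddle: False

Work:
Row minimums: [-3, -4, -2] → maximin = -2
Column maximums: [3, 2, 2] → minimax = 2
No saddle point (maximin ≠ minimax). Mixed strategy needed.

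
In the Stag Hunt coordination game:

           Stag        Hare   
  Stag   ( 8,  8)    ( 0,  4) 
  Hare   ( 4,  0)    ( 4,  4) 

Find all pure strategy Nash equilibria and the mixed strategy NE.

Pure NE: (Stag, Stag) and (Hare, Hare); Mixed NE: p = 0.5, q = 0.5

Work:
Check pure NE:
(Stag, Stag): (8, 8) - no unilateral deviation beneficial
(Hare, Hare): (4, 4) - no unilateral deviation beneficial
Mixed NE: P1 plays Stag with p = 0.5, P2 plays Stag with q = 0.5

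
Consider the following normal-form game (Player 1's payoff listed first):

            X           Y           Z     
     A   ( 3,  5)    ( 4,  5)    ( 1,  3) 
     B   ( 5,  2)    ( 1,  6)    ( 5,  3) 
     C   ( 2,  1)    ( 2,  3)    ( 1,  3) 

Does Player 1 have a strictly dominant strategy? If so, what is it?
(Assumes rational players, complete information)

No strictly dominant strategy exists for Player 1

Work:
A strategy strictly dominates another if it gives a strictly higher payoff against every opponent action. Compare each pair of P1's strategies column-by-column:
  A vs B: [3 vs 5, 4 vs 1, 1 vs 5] → A does not strictly dominate B (column X: 3 ≤ 5)
  A vs C: [3 vs 2, 4 vs 2, 1 vs 1] → A does not strictly dominate C (column Z: 1 ≤ 1)
  B vs A: [5 vs 3, 1 vs 4, 5 vs 1] → B does not strictly dominate A (column Y: 1 ≤ 4)
  B vs C: [5 vs 2, 1 vs 2, 5 vs 1] → B does not strictly dominate C (column Y: 1 ≤ 2)
  C vs A: [2 vs 3, 2 vs 4, 1 vs 1] → C does not strictly dominate A (column X: 2 ≤ 3)
  C vs B: [2 vs 5, 2 vs 1, 1 vs 5] → C does not strictly dominate B (column X: 2 ≤ 5)
No single strategy strictly dominates all others → no strictly dominant strategy.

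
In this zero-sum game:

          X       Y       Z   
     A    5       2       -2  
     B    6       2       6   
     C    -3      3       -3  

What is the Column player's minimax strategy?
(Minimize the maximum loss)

Column should play Y, value = 3

Work:
Column player minimizes Row's maximum payoff:
Column X: max payoff to Row = 6
Column Y: max payoff to Row = 3
Column Z: max payoff to Row = 6
Minimum is 3, achieved by column Y.
Minimax strategy: Y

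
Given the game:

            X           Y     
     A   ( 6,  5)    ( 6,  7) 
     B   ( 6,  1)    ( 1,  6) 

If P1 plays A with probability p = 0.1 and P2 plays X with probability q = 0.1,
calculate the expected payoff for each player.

E[P1] = 1.95, E[P2] = 5.63

Work:
E[P1] = p·q·π₁(A,X) + p·(1-q)·π₁(A,Y) + (1-p)·q·π₁(B,X) + (1-p)·(1-q)·π₁(B,Y)
= 0.1·0.1·6 + 0.1·0.9·6 + 0.9·0.1·6 + 0.9·0.9·1
= 1.95

E[P2] = 5.63 (similar calculation)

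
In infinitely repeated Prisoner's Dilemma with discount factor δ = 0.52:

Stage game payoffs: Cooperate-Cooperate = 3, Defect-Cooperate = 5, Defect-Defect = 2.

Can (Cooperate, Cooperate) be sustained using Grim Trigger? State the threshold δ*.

δ* = 0.6667; since δ = 0.52 < 0.6667, cooperation cannot be sustained

Work:
For Grim Trigger:
Cooperate forever: 3/(1-δ)
Defect then punished: 5 + 2·δ/(1-δ)
Need: 3/(1-δ) ≥ 5 + 2·δ/(1-δ)
Solving: δ ≥ (T-R)/(T-P) = (5-3)/(5-2) = 0.6667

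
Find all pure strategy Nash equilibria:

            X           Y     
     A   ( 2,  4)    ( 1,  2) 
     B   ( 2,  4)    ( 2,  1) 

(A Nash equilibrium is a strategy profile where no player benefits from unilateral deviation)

Nash equilibrium: (A, X), (B, X)

Work:
Best responses:
  P1 vs X: payoffs [2, 2] → best response A/B (payoff 2)
  P1 vs Y: payoffs [1, 2] → best response B (payoff 2)
  P2 vs A: payoffs [4, 2] → best response X (payoff 4)
  P2 vs B: payoffs [4, 1] → best response X (payoff 4)
Mutual best responses: (A,X), (B,X) → Nash equilibria.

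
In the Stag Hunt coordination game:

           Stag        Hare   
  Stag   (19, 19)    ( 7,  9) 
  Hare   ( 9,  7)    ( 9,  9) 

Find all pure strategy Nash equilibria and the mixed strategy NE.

Pure NE: (Stag, Stag) and (Hare, Hare); Mixed NE: p = 0.1667, q = 0.1667

Work:
Check pure NE:
(Stag, Stag): (19, 19) - no unilateral deviation beneficial
(Hare, Hare): (9, 9) - no unilateral deviation beneficial
Mixed NE: P1 plays Stag with p = 0.1667, P2 plays Stag with q = 0.1667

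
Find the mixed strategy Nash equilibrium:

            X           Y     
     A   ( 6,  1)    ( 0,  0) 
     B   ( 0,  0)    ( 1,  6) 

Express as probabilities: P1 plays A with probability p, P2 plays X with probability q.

p = 0.8571, q = 0.1429

Work:
Find probabilities that make opponent indifferent:
P2 chooses q to make P1 indifferent between A and B
P1 chooses p to make P2 indifferent between X and Y
Mixed NE: P1 plays (A: 0.8571, B: 0.1429), P2 plays (X: 0.1429, Y: 0.8571)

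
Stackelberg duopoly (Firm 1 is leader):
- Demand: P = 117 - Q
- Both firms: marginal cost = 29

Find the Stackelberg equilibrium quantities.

q₁* (leader) = 44.0, q₂* (follower) = 22.0

Work:
Follower's reaction: q₂ = (a - c - q₁)/2
Leader substitutes: π₁ = q₁·(a - q₁ - (a-c-q₁)/2 - c)
FOC: q₁* = (117 - 29)/2 = 44.00
Then: q₂* = (117 - 29 - 44.0)/2 = 22.00
Leader has first-mover advantage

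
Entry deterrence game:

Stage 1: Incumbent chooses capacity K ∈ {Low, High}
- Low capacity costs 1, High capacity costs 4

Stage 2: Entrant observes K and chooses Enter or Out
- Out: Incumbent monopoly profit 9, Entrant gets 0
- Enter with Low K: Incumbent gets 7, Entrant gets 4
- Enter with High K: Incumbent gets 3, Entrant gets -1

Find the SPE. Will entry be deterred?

SPE: (Low, Enter|Low, Out|High); Entry not deterred. Incumbent net profit = 6, Entrant gets 4

Work:
After Low K: Entrant enters (4 > 0)
After High K: Entrant stays out (-1 < 0)
Incumbent: Low → 7−1=6, High → 9−4=5
Incumbent chooses Low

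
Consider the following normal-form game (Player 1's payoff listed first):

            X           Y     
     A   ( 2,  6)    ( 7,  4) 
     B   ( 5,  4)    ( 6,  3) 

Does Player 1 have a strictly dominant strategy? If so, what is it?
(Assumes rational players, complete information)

No strictly dominant strategy exists for Player 1

Work:
A strategy strictly dominates another if it gives a strictly higher payoff against every opponent action. Compare each pair of P1's strategies column-by-column:
  A vs B: [2 vs 5, 7 vs 6] → A does not strictly dominate B (column X: 2 ≤ 5)
  B vs A: [5 vs 2, 6 vs 7] → B does not strictly dominate A (column Y: 6 ≤ 7)
No single strategy strictly dominates all others → no strictly dominant strategy.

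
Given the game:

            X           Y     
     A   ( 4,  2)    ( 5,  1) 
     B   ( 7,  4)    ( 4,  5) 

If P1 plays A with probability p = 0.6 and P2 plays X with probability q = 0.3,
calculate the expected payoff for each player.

E[P1] = 4.78, E[P2] = 2.66

Work:
E[P1] = p·q·π₁(A,X) + p·(1-q)·π₁(A,Y) + (1-p)·q·π₁(B,X) + (1-p)·(1-q)·π₁(B,Y)
= 0.6·0.3·4 + 0.6·0.7·5 + 0.4·0.3·7 + 0.4·0.7·4
= 4.78

E[P2] = 2.66 (similar calculation)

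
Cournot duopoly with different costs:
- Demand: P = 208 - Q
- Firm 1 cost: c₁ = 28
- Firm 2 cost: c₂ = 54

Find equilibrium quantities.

q₁* = 68.67, q₂* = 42.67

Work:
Reaction: q₁ = (208 - 28 - q₂)/2
Reaction: q₂ = (208 - 54 - q₁)/2
Solve simultaneously:
q₁* = (208 - 2×28 + 54)/3 = 68.67
q₂* = (208 - 2×54 + 28)/3 = 42.67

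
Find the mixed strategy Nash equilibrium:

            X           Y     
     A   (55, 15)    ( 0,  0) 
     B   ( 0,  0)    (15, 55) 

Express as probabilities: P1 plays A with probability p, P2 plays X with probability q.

p = 0.7857, q = 0.2143

Work:
Find probabilities that make opponent indifferent:
P2 chooses q to make P1 indifferent between A and B
P1 chooses p to make P2 indifferent between X and Y
Mixed NE: P1 plays (A: 0.7857, B: 0.2143), P2 plays (X: 0.2143, Y: 0.7857)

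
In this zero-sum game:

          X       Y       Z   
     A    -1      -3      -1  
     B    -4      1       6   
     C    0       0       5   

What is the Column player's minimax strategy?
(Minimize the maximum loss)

Column should play X, value = 0

Work:
Column player minimizes Row's maximum payoff:
Column X: max payoff to Row = 0
Column Y: max payoff to Row = 1
Column Z: max payoff to Row = 6
Minimum is 0, achieved by column X.
Minimax strategy: X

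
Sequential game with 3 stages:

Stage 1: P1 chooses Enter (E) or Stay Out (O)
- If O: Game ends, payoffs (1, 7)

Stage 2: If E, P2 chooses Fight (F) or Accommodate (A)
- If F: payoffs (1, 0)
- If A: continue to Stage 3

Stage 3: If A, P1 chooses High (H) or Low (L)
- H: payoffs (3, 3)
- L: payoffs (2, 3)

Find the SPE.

SPE: (E, A, H); Outcome (3, 3)

Work:
Stage 3: P1 chooses H (3 vs 2)
Stage 2: P2: F->0, A->3 (anticipating H). Choose A
Stage 1: P1: O->1, E->3 (anticipating A, H). Choose E
SPE path: E -> A -> H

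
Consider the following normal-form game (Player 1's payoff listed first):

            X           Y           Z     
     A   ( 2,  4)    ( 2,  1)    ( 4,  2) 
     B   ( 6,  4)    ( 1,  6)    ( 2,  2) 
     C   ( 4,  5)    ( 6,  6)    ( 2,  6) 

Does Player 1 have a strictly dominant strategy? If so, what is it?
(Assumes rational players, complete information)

No strictly dominant strategy exists for Player 1

Work:
A strategy strictly dominates another if it gives a strictly higher payoff against every opponent action. Compare each pair of P1's strategies column-by-column:
  A vs B: [2 vs 6, 2 vs 1, 4 vs 2] → A does not strictly dominate B (column X: 2 ≤ 6)
  A vs C: [2 vs 4, 2 vs 6, 4 vs 2] → A does not strictly dominate C (column X: 2 ≤ 4)
  B vs A: [6 vs 2, 1 vs 2, 2 vs 4] → B does not strictly dominate A (column Y: 1 ≤ 2)
  B vs C: [6 vs 4, 1 vs 6, 2 vs 2] → B does not strictly dominate C (column Y: 1 ≤ 6)
  C vs A: [4 vs 2, 6 vs 2, 2 vs 4] → C does not strictly dominate A (column Z: 2 ≤ 4)
  C vs B: [4 vs 6, 6 vs 1, 2 vs 2] → C does not strictly dominate B (column X: 4 ≤ 6)
No single strategy strictly dominates all others → no strictly dominant strategy.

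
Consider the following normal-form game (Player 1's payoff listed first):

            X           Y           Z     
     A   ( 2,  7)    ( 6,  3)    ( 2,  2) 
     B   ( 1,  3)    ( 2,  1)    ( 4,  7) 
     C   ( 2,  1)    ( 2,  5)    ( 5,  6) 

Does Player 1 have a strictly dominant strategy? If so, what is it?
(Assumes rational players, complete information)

No strictly dominant strategy exists for Player 1

Work:
A strategy strictly dominates another if it gives a strictly higher payoff against every opponent action. Compare each pair of P1's strategies column-by-column:
  A vs B: [2 vs 1, 6 vs 2, 2 vs 4] → A does not strictly dominate B (column Z: 2 ≤ 4)
  A vs C: [2 vs 2, 6 vs 2, 2 vs 5] → A does not strictly dominate C (column X: 2 ≤ 2)
  B vs A: [1 vs 2, 2 vs 6, 4 vs 2] → B does not strictly dominate A (column X: 1 ≤ 2)
  B vs C: [1 vs 2, 2 vs 2, 4 vs 5] → B does not strictly dominate C (column X: 1 ≤ 2)
  C vs A: [2 vs 2, 2 vs 6, 5 vs 2] → C does not strictly dominate A (column X: 2 ≤ 2)
  C vs B: [2 vs 1, 2 vs 2, 5 vs 4] → C does not strictly dominate B (column Y: 2 ≤ 2)
No single strategy strictly dominates all others → no strictly dominant strategy.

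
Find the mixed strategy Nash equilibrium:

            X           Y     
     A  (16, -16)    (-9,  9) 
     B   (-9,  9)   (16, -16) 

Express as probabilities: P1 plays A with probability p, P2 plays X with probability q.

p = 0.5, q = 0.5

Work:
Find probabilities that make opponent indifferent:
P2 chooses q to make P1 indifferent between A and B
P1 chooses p to make P2 indifferent between X and Y
Mixed NE: P1 plays (A: 0.5, B: 0.5), P2 plays (X: 0.5, Y: 0.5)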